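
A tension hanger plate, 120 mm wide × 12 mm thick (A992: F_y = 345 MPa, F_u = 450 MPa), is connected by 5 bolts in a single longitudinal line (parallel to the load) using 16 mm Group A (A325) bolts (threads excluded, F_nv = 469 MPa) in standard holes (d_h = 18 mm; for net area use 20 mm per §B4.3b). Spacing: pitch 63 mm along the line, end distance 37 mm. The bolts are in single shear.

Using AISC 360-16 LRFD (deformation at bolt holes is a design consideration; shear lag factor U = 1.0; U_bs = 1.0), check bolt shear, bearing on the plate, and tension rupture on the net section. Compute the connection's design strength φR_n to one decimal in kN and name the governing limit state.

353.6 kN (bolt shear governs)

Bolt shear: A_b = π(16)²/4 = 201.06 mm². φR_n = 0.75 × 469 × 201.06 × 5 × 1 = 353.6 kN.
Bearing (12 mm plate, F_u = 450 MPa): end bolts L_c = 37 − 18/2 = 28, R_n = min(1.2×28×12×450, 2.4×16×12×450) = 181.44 kN/bolt; interior L_c = 63 − 18 = 45, R_n = 207.36 kN/bolt. φR_n = 0.75 × (1×181.44 + 4×207.36) = 758.2 kN.
Tension rupture (net): A_n = (120 − 1×20)×12 = 1200 mm² (U = 1.0, A_e = A_n). φR_n = 0.75 × 450 × 1200 = 405.0 kN.
Governing: min(353.6, 758.2, 405.0) = 353.6 kN → bolt shear.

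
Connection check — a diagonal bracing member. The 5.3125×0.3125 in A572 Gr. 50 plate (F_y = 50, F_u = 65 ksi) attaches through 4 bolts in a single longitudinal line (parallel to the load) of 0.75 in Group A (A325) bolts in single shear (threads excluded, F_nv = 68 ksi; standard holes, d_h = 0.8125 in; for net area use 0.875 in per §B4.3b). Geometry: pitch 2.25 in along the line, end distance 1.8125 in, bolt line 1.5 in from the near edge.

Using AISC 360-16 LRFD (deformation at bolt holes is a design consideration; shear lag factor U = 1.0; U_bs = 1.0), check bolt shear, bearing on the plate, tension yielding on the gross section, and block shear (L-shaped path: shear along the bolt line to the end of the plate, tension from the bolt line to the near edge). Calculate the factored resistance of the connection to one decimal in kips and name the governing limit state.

Bolt shear: A_b = π(0.75)²/4 = 0.44179 in². φR_n = 0.75 × 68 × 0.44179 × 4 × 1 = 90.1 kips.
Bearing (0.3125 in plate, F_u = 65 ksi): end bolts L_c = 1.8125 − 0.8125/2 = 1.40625, R_n = min(1.2×1.40625×0.3125×65, 2.4×0.75×0.3125×65) = 34.277 kips/bolt; interior L_c = 2.25 − 0.8125 = 1.4375, R_n = 35.039 kips/bolt. φR_n = 0.75 × (1×34.277 + 3×35.039) = 104.5 kips.
Tension yield (gross): A_g = 5.3125×0.3125 = 1.6602 in². φR_n = 0.90 × 50 × 1.6602 = 74.7 kips.
Block shear: shear path 1×[1.8125+3×2.25] = 1×8.5625 in, A_gv = 2.6758, A_nv = 1×(8.5625 − 3.5×0.875)×0.3125 = 1.7188 in²; tension to near edge: (1.5 − 0.5×0.875)×0.3125 = 0.33203 in². R_n = min(0.6×65×1.7188, 0.6×50×2.6758) + 1.0×65×0.33203 = min(67.033, 80.274) + 21.582 = 88.615 kips. φR_n = 0.75 × 88.615 = 66.5 kips.
Governing: min(90.1, 104.5, 74.7, 66.5) = 66.5 kips → block shear.

66.5 kips (block shear governs)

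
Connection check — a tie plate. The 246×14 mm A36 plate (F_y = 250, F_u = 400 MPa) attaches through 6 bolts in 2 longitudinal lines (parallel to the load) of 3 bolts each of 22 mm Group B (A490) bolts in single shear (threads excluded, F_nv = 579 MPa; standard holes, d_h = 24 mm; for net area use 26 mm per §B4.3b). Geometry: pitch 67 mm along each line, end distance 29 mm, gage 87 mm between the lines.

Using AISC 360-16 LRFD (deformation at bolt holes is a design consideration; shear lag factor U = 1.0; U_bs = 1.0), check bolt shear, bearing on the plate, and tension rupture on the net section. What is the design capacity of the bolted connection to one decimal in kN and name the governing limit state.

Bolt shear: A_b = π(22)²/4 = 380.13 mm². φR_n = 0.75 × 579 × 380.13 × 6 × 1 = 990.4 kN.
Bearing (14 mm plate, F_u = 400 MPa): end bolts L_c = 29 − 24/2 = 17, R_n = min(1.2×17×14×400, 2.4×22×14×400) = 114.24 kN/bolt; interior L_c = 67 − 24 = 43, R_n = 288.96 kN/bolt. φR_n = 0.75 × (2×114.24 + 4×288.96) = 1038.2 kN.
Tension rupture (net): A_n = (246 − 2×26)×14 = 2716 mm² (U = 1.0, A_e = A_n). φR_n = 0.75 × 400 × 2716 = 814.8 kN.
Governing: min(990.4, 1038.2, 814.8) = 814.8 kN → net-section rupture.

814.8 kN (net-section rupture governs)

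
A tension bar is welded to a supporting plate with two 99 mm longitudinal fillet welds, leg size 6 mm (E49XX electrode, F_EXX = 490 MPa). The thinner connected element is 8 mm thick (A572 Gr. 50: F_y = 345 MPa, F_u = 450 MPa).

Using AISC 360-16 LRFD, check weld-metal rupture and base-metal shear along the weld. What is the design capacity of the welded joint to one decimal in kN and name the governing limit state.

185.2 kN (weld metal governs)

Weld metal: throat = 0.707×6 = 4.242 mm, L = 2×99 = 198 mm. φR_n = 0.75 × 0.6 × 490 × 4.242 × 198 = 185.2 kN.
Base metal shear (8 mm plate): yield φR_n = 1.0×0.6×345×8×198 = 327.9 kN; rupture φR_n = 0.75×0.6×450×8×198 = 320.8 kN; take 320.8 kN (rupture).
Governing: min(185.2, 320.8) = 185.2 kN → weld metal.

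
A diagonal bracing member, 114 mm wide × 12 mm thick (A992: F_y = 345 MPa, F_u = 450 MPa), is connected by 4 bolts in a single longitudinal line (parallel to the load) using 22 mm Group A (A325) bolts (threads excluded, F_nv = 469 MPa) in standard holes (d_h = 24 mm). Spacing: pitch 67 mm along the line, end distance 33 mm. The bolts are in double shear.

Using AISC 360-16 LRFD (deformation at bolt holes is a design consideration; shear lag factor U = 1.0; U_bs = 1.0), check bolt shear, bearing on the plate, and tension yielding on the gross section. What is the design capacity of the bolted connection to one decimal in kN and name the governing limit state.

424.8 kN (gross-section yield governs)

Bolt shear: A_b = π(22)²/4 = 380.13 mm². φR_n = 0.75 × 469 × 380.13 × 4 × 2 = 1069.7 kN.
Bearing (12 mm plate, F_u = 450 MPa): end bolts L_c = 33 − 24/2 = 21, R_n = min(1.2×21×12×450, 2.4×22×12×450) = 136.08 kN/bolt; interior L_c = 67 − 24 = 43, R_n = 278.64 kN/bolt. φR_n = 0.75 × (1×136.08 + 3×278.64) = 729.0 kN.
Tension yield (gross): A_g = 114×12 = 1368 mm². φR_n = 0.90 × 345 × 1368 = 424.8 kN.
Governing: min(1069.7, 729.0, 424.8) = 424.8 kN → gross-section yield.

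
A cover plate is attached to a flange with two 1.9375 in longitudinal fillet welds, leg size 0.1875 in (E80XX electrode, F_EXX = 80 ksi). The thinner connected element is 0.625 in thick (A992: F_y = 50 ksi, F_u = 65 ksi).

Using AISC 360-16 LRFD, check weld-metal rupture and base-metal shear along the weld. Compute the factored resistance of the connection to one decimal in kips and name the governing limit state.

Weld metal: throat = 0.707×0.1875 = 0.13256 in, L = 2×1.9375 = 3.875 in. φR_n = 0.75 × 0.6 × 80 × 0.13256 × 3.875 = 18.5 kips.
Base metal shear (0.625 in plate): yield φR_n = 1.0×0.6×50×0.625×3.875 = 72.7 kips; rupture φR_n = 0.75×0.6×65×0.625×3.875 = 70.8 kips; take 70.8 kips (rupture).
Governing: min(18.5, 70.8) = 18.5 kips → weld metal.

18.5 kips (weld metal governs)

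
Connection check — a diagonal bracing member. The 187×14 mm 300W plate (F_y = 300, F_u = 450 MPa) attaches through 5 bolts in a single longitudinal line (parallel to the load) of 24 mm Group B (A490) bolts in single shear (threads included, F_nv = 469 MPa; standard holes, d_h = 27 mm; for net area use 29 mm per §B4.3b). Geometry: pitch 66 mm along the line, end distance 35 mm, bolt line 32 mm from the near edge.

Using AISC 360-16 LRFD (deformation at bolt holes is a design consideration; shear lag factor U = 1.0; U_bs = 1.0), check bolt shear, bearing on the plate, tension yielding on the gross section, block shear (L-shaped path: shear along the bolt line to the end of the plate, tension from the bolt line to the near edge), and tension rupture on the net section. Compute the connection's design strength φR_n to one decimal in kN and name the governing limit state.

Bolt shear: A_b = π(24)²/4 = 452.39 mm². φR_n = 0.75 × 469 × 452.39 × 5 × 1 = 795.6 kN.
Bearing (14 mm plate, F_u = 450 MPa): end bolts L_c = 35 − 27/2 = 21.5, R_n = min(1.2×21.5×14×450, 2.4×24×14×450) = 162.54 kN/bolt; interior L_c = 66 − 27 = 39, R_n = 294.84 kN/bolt. φR_n = 0.75 × (1×162.54 + 4×294.84) = 1006.4 kN.
Tension yield (gross): A_g = 187×14 = 2618 mm². φR_n = 0.90 × 300 × 2618 = 706.9 kN.
Block shear: shear path 1×[35+4×66] = 1×299 mm, A_gv = 4186, A_nv = 1×(299 − 4.5×29)×14 = 2359 mm²; tension to near edge: (32 − 0.5×29)×14 = 245 mm². R_n = min(0.6×450×2359, 0.6×300×4186) + 1.0×450×245 = min(636.93, 753.48) + 110.25 = 747.18 kN. φR_n = 0.75 × 747.18 = 560.4 kN.
Tension rupture (net): A_n = (187 − 1×29)×14 = 2212 mm² (U = 1.0, A_e = A_n). φR_n = 0.75 × 450 × 2212 = 746.6 kN.
Governing: min(795.6, 1006.4, 706.9, 560.4, 746.6) = 560.4 kN → block shear.

560.4 kN (block shear governs)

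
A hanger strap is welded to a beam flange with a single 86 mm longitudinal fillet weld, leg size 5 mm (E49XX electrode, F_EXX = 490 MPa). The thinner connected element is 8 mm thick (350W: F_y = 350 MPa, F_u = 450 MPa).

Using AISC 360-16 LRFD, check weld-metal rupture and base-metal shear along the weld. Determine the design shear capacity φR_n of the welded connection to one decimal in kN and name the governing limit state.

67.0 kN (weld metal governs)

Weld metal: throat = 0.707×5 = 3.535 mm, L = 86 mm. φR_n = 0.75 × 0.6 × 490 × 3.535 × 86 = 67.0 kN.
Base metal shear (8 mm plate): yield φR_n = 1.0×0.6×350×8×86 = 144.5 kN; rupture φR_n = 0.75×0.6×450×8×86 = 139.3 kN; take 139.3 kN (rupture).
Governing: min(67.0, 139.3) = 67.0 kN → weld metal.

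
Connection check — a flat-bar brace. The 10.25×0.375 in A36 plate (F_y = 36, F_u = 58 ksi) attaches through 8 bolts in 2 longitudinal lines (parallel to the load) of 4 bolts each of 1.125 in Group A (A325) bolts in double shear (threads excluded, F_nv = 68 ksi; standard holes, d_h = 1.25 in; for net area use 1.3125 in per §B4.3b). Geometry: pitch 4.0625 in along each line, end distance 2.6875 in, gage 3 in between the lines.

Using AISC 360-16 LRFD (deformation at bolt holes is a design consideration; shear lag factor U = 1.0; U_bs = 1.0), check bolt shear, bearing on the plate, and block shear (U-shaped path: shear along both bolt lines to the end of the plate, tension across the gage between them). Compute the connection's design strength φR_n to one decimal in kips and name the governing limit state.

208.3 kips (block shear governs)

Bolt shear: A_b = π(1.125)²/4 = 0.99402 in². φR_n = 0.75 × 68 × 0.99402 × 8 × 2 = 811.1 kips.
Bearing (0.375 in plate, F_u = 58 ksi): end bolts L_c = 2.6875 − 1.25/2 = 2.0625, R_n = min(1.2×2.0625×0.375×58, 2.4×1.125×0.375×58) = 53.831 kips/bolt; interior L_c = 4.0625 − 1.25 = 2.8125, R_n = 58.725 kips/bolt. φR_n = 0.75 × (2×53.831 + 6×58.725) = 345.0 kips.
Block shear: shear path 2×[2.6875+3×4.0625] = 2×14.875 in, A_gv = 11.156, A_nv = 2×(14.875 − 3.5×1.3125)×0.375 = 7.7109 in²; tension across gage: (3 − 1×1.3125)×0.375 = 0.63281 in². R_n = min(0.6×58×7.7109, 0.6×36×11.156) + 1.0×58×0.63281 = min(268.34, 240.97) + 36.703 = 277.67 kips. φR_n = 0.75 × 277.67 = 208.3 kips.
Governing: min(811.1, 345.0, 208.3) = 208.3 kips → block shear.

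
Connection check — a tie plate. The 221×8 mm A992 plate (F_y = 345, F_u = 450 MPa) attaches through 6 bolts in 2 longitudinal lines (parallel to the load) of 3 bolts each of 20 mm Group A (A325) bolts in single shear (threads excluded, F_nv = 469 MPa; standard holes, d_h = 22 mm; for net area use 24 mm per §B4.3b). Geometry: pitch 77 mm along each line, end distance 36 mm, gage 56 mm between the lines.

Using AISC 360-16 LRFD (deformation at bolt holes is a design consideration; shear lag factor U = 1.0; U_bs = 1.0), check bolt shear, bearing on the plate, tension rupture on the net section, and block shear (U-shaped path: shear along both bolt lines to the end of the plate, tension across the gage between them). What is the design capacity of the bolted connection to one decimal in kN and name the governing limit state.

467.1 kN (net-section rupture governs)

Bolt shear: A_b = π(20)²/4 = 314.16 mm². φR_n = 0.75 × 469 × 314.16 × 6 × 1 = 663.0 kN.
Bearing (8 mm plate, F_u = 450 MPa): end bolts L_c = 36 − 22/2 = 25, R_n = min(1.2×25×8×450, 2.4×20×8×450) = 108 kN/bolt; interior L_c = 77 − 22 = 55, R_n = 172.8 kN/bolt. φR_n = 0.75 × (2×108 + 4×172.8) = 680.4 kN.
Tension rupture (net): A_n = (221 − 2×24)×8 = 1384 mm² (U = 1.0, A_e = A_n). φR_n = 0.75 × 450 × 1384 = 467.1 kN.
Block shear: shear path 2×[36+2×77] = 2×190 mm, A_gv = 3040, A_nv = 2×(190 − 2.5×24)×8 = 2080 mm²; tension across gage: (56 − 1×24)×8 = 256 mm². R_n = min(0.6×450×2080, 0.6×345×3040) + 1.0×450×256 = min(561.6, 629.28) + 115.2 = 676.8 kN. φR_n = 0.75 × 676.8 = 507.6 kN.
Governing: min(663.0, 680.4, 467.1, 507.6) = 467.1 kN → net-section rupture.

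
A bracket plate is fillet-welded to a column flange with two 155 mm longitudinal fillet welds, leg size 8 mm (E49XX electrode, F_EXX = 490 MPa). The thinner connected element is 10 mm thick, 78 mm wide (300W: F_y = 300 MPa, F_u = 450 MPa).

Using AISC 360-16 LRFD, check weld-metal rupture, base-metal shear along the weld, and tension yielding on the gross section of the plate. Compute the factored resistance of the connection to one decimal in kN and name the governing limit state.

210.6 kN (gross-section yield governs)

Weld metal: throat = 0.707×8 = 5.656 mm, L = 2×155 = 310 mm. φR_n = 0.75 × 0.6 × 490 × 5.656 × 310 = 386.6 kN.
Base metal shear (10 mm plate): yield φR_n = 1.0×0.6×300×10×310 = 558.0 kN; rupture φR_n = 0.75×0.6×450×10×310 = 627.8 kN; take 558.0 kN (yield).
Tension yield (gross): A_g = 78×10 = 780 mm². φR_n = 0.90 × 300 × 780 = 210.6 kN.
Governing: min(386.6, 558.0, 210.6) = 210.6 kN → gross-section yield.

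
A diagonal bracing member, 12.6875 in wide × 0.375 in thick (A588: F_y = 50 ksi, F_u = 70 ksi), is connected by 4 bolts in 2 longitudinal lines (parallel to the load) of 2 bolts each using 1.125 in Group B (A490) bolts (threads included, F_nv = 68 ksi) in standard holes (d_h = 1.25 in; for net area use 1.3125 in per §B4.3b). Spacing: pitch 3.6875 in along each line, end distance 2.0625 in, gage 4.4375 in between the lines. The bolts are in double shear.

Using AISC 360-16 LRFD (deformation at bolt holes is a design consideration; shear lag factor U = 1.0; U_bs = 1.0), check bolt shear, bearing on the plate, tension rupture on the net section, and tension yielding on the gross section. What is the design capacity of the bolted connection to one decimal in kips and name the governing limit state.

174.2 kips (bearing governs)

Bolt shear: A_b = π(1.125)²/4 = 0.99402 in². φR_n = 0.75 × 68 × 0.99402 × 4 × 2 = 405.6 kips.
Bearing (0.375 in plate, F_u = 70 ksi): end bolts L_c = 2.0625 − 1.25/2 = 1.4375, R_n = min(1.2×1.4375×0.375×70, 2.4×1.125×0.375×70) = 45.281 kips/bolt; interior L_c = 3.6875 − 1.25 = 2.4375, R_n = 70.875 kips/bolt. φR_n = 0.75 × (2×45.281 + 2×70.875) = 174.2 kips.
Tension rupture (net): A_n = (12.6875 − 2×1.3125)×0.375 = 3.7734 in² (U = 1.0, A_e = A_n). φR_n = 0.75 × 70 × 3.7734 = 198.1 kips.
Tension yield (gross): A_g = 12.6875×0.375 = 4.7578 in². φR_n = 0.90 × 50 × 4.7578 = 214.1 kips.
Governing: min(405.6, 174.2, 198.1, 214.1) = 174.2 kips → bearing.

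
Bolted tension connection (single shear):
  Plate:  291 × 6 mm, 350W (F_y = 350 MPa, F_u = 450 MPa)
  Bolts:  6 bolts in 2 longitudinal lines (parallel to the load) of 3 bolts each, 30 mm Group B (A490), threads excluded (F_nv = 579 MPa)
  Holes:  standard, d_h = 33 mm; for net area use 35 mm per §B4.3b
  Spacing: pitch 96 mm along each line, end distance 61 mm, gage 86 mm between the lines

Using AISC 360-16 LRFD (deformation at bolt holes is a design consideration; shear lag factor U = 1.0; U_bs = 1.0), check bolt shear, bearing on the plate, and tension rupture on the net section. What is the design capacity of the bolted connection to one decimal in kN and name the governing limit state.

Bolt shear: A_b = π(30)²/4 = 706.86 mm². φR_n = 0.75 × 579 × 706.86 × 6 × 1 = 1841.7 kN.
Bearing (6 mm plate, F_u = 450 MPa): end bolts L_c = 61 − 33/2 = 44.5, R_n = min(1.2×44.5×6×450, 2.4×30×6×450) = 144.18 kN/bolt; interior L_c = 96 − 33 = 63, R_n = 194.4 kN/bolt. φR_n = 0.75 × (2×144.18 + 4×194.4) = 799.5 kN.
Tension rupture (net): A_n = (291 − 2×35)×6 = 1326 mm² (U = 1.0, A_e = A_n). φR_n = 0.75 × 450 × 1326 = 447.5 kN.
Governing: min(1841.7, 799.5, 447.5) = 447.5 kN → net-section rupture.

447.5 kN (net-section rupture governs)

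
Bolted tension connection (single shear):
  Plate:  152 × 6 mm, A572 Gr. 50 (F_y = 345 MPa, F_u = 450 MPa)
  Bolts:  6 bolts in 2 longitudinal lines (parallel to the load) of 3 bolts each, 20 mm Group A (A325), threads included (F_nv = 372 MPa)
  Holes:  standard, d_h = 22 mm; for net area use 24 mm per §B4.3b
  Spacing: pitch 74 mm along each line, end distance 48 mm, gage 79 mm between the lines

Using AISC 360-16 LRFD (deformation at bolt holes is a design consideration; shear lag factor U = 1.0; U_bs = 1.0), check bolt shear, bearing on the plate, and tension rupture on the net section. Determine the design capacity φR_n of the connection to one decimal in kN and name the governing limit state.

Bolt shear: A_b = π(20)²/4 = 314.16 mm². φR_n = 0.75 × 372 × 314.16 × 6 × 1 = 525.9 kN.
Bearing (6 mm plate, F_u = 450 MPa): end bolts L_c = 48 − 22/2 = 37, R_n = min(1.2×37×6×450, 2.4×20×6×450) = 119.88 kN/bolt; interior L_c = 74 − 22 = 52, R_n = 129.6 kN/bolt. φR_n = 0.75 × (2×119.88 + 4×129.6) = 568.6 kN.
Tension rupture (net): A_n = (152 − 2×24)×6 = 624 mm² (U = 1.0, A_e = A_n). φR_n = 0.75 × 450 × 624 = 210.6 kN.
Governing: min(525.9, 568.6, 210.6) = 210.6 kN → net-section rupture.

210.6 kN (net-section rupture governs)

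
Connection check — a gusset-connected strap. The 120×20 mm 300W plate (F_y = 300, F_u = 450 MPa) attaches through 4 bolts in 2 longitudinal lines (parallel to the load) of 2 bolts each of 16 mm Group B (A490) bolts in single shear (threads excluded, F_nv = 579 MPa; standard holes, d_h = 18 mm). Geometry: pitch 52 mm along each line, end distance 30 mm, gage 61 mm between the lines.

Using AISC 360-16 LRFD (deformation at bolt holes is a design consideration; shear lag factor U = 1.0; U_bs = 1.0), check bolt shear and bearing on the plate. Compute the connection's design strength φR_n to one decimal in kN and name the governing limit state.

Bolt shear: A_b = π(16)²/4 = 201.06 mm². φR_n = 0.75 × 579 × 201.06 × 4 × 1 = 349.2 kN.
Bearing (20 mm plate, F_u = 450 MPa): end bolts L_c = 30 − 18/2 = 21, R_n = min(1.2×21×20×450, 2.4×16×20×450) = 226.8 kN/bolt; interior L_c = 52 − 18 = 34, R_n = 345.6 kN/bolt. φR_n = 0.75 × (2×226.8 + 2×345.6) = 858.6 kN.
Governing: min(349.2, 858.6) = 349.2 kN → bolt shear.

349.2 kN (bolt shear governs)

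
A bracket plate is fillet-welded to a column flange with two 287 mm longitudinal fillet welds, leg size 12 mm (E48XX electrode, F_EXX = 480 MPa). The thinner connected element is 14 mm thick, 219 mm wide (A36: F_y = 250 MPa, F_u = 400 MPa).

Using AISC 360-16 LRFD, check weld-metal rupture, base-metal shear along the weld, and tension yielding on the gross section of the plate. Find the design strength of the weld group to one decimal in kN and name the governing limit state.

689.9 kN (gross-section yield governs)

Weld metal: throat = 0.707×12 = 8.484 mm, L = 2×287 = 574 mm. φR_n = 0.75 × 0.6 × 480 × 8.484 × 574 = 1051.9 kN.
Base metal shear (14 mm plate): yield φR_n = 1.0×0.6×250×14×574 = 1205.4 kN; rupture φR_n = 0.75×0.6×400×14×574 = 1446.5 kN; take 1205.4 kN (yield).
Tension yield (gross): A_g = 219×14 = 3066 mm². φR_n = 0.90 × 250 × 3066 = 689.9 kN.
Governing: min(1051.9, 1205.4, 689.9) = 689.9 kN → gross-section yield.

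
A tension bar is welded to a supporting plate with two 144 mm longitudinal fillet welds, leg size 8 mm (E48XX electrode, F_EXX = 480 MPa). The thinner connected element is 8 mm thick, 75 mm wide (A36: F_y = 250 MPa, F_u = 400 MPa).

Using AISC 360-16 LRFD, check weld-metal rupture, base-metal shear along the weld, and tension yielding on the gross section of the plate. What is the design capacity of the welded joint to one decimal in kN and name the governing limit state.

135.0 kN (gross-section yield governs)

Weld metal: throat = 0.707×8 = 5.656 mm, L = 2×144 = 288 mm. φR_n = 0.75 × 0.6 × 480 × 5.656 × 288 = 351.8 kN.
Base metal shear (8 mm plate): yield φR_n = 1.0×0.6×250×8×288 = 345.6 kN; rupture φR_n = 0.75×0.6×400×8×288 = 414.7 kN; take 345.6 kN (yield).
Tension yield (gross): A_g = 75×8 = 600 mm². φR_n = 0.90 × 250 × 600 = 135.0 kN.
Governing: min(351.8, 345.6, 135.0) = 135.0 kN → gross-section yield.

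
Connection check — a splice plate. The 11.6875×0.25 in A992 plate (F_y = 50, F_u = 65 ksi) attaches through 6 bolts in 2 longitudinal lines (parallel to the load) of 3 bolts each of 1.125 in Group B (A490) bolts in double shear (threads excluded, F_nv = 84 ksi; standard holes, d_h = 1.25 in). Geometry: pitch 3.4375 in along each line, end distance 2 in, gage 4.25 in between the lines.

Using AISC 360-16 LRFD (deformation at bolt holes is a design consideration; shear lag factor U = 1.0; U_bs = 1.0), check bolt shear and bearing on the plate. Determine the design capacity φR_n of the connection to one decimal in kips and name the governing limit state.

Bolt shear: A_b = π(1.125)²/4 = 0.99402 in². φR_n = 0.75 × 84 × 0.99402 × 6 × 2 = 751.5 kips.
Bearing (0.25 in plate, F_u = 65 ksi): end bolts L_c = 2 − 1.25/2 = 1.375, R_n = min(1.2×1.375×0.25×65, 2.4×1.125×0.25×65) = 26.813 kips/bolt; interior L_c = 3.4375 − 1.25 = 2.1875, R_n = 42.656 kips/bolt. φR_n = 0.75 × (2×26.813 + 4×42.656) = 168.2 kips.
Governing: min(751.5, 168.2) = 168.2 kips → bearing.

168.2 kips (bearing governs)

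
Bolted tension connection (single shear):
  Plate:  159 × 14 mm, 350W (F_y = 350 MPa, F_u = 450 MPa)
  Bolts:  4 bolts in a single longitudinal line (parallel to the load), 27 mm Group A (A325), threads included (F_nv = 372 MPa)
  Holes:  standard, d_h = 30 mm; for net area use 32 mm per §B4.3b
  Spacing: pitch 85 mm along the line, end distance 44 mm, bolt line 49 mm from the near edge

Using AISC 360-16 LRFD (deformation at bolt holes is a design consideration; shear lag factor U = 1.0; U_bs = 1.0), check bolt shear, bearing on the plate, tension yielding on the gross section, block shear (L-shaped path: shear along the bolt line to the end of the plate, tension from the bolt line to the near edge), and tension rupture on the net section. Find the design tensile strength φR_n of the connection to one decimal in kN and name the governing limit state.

Bolt shear: A_b = π(27)²/4 = 572.56 mm². φR_n = 0.75 × 372 × 572.56 × 4 × 1 = 639.0 kN.
Bearing (14 mm plate, F_u = 450 MPa): end bolts L_c = 44 − 30/2 = 29, R_n = min(1.2×29×14×450, 2.4×27×14×450) = 219.24 kN/bolt; interior L_c = 85 − 30 = 55, R_n = 408.24 kN/bolt. φR_n = 0.75 × (1×219.24 + 3×408.24) = 1083.0 kN.
Tension yield (gross): A_g = 159×14 = 2226 mm². φR_n = 0.90 × 350 × 2226 = 701.2 kN.
Block shear: shear path 1×[44+3×85] = 1×299 mm, A_gv = 4186, A_nv = 1×(299 − 3.5×32)×14 = 2618 mm²; tension to near edge: (49 − 0.5×32)×14 = 462 mm². R_n = min(0.6×450×2618, 0.6×350×4186) + 1.0×450×462 = min(706.86, 879.06) + 207.9 = 914.76 kN. φR_n = 0.75 × 914.76 = 686.1 kN.
Tension rupture (net): A_n = (159 − 1×32)×14 = 1778 mm² (U = 1.0, A_e = A_n). φR_n = 0.75 × 450 × 1778 = 600.1 kN.
Governing: min(639.0, 1083.0, 701.2, 686.1, 600.1) = 600.1 kN → net-section rupture.

600.1 kN (net-section rupture governs)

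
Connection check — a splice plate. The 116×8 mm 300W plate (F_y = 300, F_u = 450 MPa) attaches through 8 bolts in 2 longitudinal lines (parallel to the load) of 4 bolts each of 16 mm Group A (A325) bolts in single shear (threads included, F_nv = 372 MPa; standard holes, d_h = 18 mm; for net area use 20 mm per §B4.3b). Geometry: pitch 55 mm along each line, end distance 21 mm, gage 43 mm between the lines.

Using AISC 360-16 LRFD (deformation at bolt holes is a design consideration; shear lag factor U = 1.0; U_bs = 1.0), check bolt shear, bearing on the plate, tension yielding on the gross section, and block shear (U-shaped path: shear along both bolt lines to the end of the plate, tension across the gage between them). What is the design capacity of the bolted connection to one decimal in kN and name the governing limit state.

250.6 kN (gross-section yield governs)

Bolt shear: A_b = π(16)²/4 = 201.06 mm². φR_n = 0.75 × 372 × 201.06 × 8 × 1 = 448.8 kN.
Bearing (8 mm plate, F_u = 450 MPa): end bolts L_c = 21 − 18/2 = 12, R_n = min(1.2×12×8×450, 2.4×16×8×450) = 51.84 kN/bolt; interior L_c = 55 − 18 = 37, R_n = 138.24 kN/bolt. φR_n = 0.75 × (2×51.84 + 6×138.24) = 699.8 kN.
Tension yield (gross): A_g = 116×8 = 928 mm². φR_n = 0.90 × 300 × 928 = 250.6 kN.
Block shear: shear path 2×[21+3×55] = 2×186 mm, A_gv = 2976, A_nv = 2×(186 − 3.5×20)×8 = 1856 mm²; tension across gage: (43 − 1×20)×8 = 184 mm². R_n = min(0.6×450×1856, 0.6×300×2976) + 1.0×450×184 = min(501.12, 535.68) + 82.8 = 583.92 kN. φR_n = 0.75 × 583.92 = 437.9 kN.
Governing: min(448.8, 699.8, 250.6, 437.9) = 250.6 kN → gross-section yield.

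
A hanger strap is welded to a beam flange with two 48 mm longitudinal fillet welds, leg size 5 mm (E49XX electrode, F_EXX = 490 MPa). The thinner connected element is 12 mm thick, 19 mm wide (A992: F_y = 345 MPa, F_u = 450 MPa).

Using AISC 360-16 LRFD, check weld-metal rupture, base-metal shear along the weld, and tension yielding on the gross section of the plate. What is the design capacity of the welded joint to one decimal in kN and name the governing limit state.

70.8 kN (gross-section yield governs)

Weld metal: throat = 0.707×5 = 3.535 mm, L = 2×48 = 96 mm. φR_n = 0.75 × 0.6 × 490 × 3.535 × 96 = 74.8 kN.
Base metal shear (12 mm plate): yield φR_n = 1.0×0.6×345×12×96 = 238.5 kN; rupture φR_n = 0.75×0.6×450×12×96 = 233.3 kN; take 233.3 kN (rupture).
Tension yield (gross): A_g = 19×12 = 228 mm². φR_n = 0.90 × 345 × 228 = 70.8 kN.
Governing: min(74.8, 233.3, 70.8) = 70.8 kN → gross-section yield.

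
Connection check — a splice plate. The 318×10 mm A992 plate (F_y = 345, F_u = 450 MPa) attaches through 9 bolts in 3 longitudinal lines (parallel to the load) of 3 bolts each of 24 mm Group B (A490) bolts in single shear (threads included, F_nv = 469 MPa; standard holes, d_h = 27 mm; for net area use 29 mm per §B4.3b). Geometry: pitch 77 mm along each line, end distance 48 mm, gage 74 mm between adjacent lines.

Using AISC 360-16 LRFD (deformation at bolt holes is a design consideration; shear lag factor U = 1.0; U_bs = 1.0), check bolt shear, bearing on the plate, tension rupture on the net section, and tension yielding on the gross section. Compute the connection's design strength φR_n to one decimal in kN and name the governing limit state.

779.6 kN (net-section rupture governs)

Bolt shear: A_b = π(24)²/4 = 452.39 mm². φR_n = 0.75 × 469 × 452.39 × 9 × 1 = 1432.2 kN.
Bearing (10 mm plate, F_u = 450 MPa): end bolts L_c = 48 − 27/2 = 34.5, R_n = min(1.2×34.5×10×450, 2.4×24×10×450) = 186.3 kN/bolt; interior L_c = 77 − 27 = 50, R_n = 259.2 kN/bolt. φR_n = 0.75 × (3×186.3 + 6×259.2) = 1585.6 kN.
Tension rupture (net): A_n = (318 − 3×29)×10 = 2310 mm² (U = 1.0, A_e = A_n). φR_n = 0.75 × 450 × 2310 = 779.6 kN.
Tension yield (gross): A_g = 318×10 = 3180 mm². φR_n = 0.90 × 345 × 3180 = 987.4 kN.
Governing: min(1432.2, 1585.6, 779.6, 987.4) = 779.6 kN → net-section rupture.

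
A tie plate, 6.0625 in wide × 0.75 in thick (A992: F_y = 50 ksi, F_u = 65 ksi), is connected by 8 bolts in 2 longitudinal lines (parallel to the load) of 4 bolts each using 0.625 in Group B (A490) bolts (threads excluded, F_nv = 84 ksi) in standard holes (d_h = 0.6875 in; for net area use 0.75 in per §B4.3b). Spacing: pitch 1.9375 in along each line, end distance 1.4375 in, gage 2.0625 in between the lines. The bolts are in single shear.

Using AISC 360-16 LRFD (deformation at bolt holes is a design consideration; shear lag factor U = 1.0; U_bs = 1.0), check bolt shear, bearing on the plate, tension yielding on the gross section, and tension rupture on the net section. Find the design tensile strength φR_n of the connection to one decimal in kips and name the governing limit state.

Bolt shear: A_b = π(0.625)²/4 = 0.3068 in². φR_n = 0.75 × 84 × 0.3068 × 8 × 1 = 154.6 kips.
Bearing (0.75 in plate, F_u = 65 ksi): end bolts L_c = 1.4375 − 0.6875/2 = 1.09375, R_n = min(1.2×1.09375×0.75×65, 2.4×0.625×0.75×65) = 63.984 kips/bolt; interior L_c = 1.9375 − 0.6875 = 1.25, R_n = 73.125 kips/bolt. φR_n = 0.75 × (2×63.984 + 6×73.125) = 425.0 kips.
Tension yield (gross): A_g = 6.0625×0.75 = 4.5469 in². φR_n = 0.90 × 50 × 4.5469 = 204.6 kips.
Tension rupture (net): A_n = (6.0625 − 2×0.75)×0.75 = 3.4219 in² (U = 1.0, A_e = A_n). φR_n = 0.75 × 65 × 3.4219 = 166.8 kips.
Governing: min(154.6, 425.0, 204.6, 166.8) = 154.6 kips → bolt shear.

154.6 kips (bolt shear governs)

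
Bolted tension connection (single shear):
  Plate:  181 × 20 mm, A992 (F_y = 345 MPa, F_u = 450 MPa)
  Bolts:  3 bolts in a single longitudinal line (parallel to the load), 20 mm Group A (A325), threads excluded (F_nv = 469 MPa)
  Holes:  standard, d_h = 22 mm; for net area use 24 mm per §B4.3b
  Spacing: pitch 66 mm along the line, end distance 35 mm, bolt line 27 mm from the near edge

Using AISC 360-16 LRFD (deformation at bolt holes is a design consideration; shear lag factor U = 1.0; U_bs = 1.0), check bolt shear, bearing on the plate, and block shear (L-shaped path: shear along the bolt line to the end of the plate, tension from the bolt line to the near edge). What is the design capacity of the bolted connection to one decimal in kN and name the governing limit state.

331.5 kN (bolt shear governs)

Bolt shear: A_b = π(20)²/4 = 314.16 mm². φR_n = 0.75 × 469 × 314.16 × 3 × 1 = 331.5 kN.
Bearing (20 mm plate, F_u = 450 MPa): end bolts L_c = 35 − 22/2 = 24, R_n = min(1.2×24×20×450, 2.4×20×20×450) = 259.2 kN/bolt; interior L_c = 66 − 22 = 44, R_n = 432 kN/bolt. φR_n = 0.75 × (1×259.2 + 2×432) = 842.4 kN.
Block shear: shear path 1×[35+2×66] = 1×167 mm, A_gv = 3340, A_nv = 1×(167 − 2.5×24)×20 = 2140 mm²; tension to near edge: (27 − 0.5×24)×20 = 300 mm². R_n = min(0.6×450×2140, 0.6×345×3340) + 1.0×450×300 = min(577.8, 691.38) + 135 = 712.8 kN. φR_n = 0.75 × 712.8 = 534.6 kN.
Governing: min(331.5, 842.4, 534.6) = 331.5 kN → bolt shear.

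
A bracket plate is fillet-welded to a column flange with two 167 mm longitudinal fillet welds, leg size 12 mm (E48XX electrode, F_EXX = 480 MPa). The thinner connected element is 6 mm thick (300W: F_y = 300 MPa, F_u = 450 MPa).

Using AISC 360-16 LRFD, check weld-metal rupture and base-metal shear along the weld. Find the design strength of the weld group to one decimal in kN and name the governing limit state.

360.7 kN (base-metal shear governs)

Weld metal: throat = 0.707×12 = 8.484 mm, L = 2×167 = 334 mm. φR_n = 0.75 × 0.6 × 480 × 8.484 × 334 = 612.1 kN.
Base metal shear (6 mm plate): yield φR_n = 1.0×0.6×300×6×334 = 360.7 kN; rupture φR_n = 0.75×0.6×450×6×334 = 405.8 kN; take 360.7 kN (yield).
Governing: min(612.1, 360.7) = 360.7 kN → base-metal shear.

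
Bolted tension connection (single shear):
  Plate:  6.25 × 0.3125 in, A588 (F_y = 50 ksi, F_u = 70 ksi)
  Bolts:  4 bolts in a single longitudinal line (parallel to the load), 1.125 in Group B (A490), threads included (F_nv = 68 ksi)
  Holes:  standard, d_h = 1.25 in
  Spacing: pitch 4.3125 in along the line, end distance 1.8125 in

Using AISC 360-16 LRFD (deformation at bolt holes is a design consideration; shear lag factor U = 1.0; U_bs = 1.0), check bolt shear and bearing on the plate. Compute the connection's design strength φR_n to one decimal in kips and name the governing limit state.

156.3 kips (bearing governs)

Bolt shear: A_b = π(1.125)²/4 = 0.99402 in². φR_n = 0.75 × 68 × 0.99402 × 4 × 1 = 202.8 kips.
Bearing (0.3125 in plate, F_u = 70 ksi): end bolts L_c = 1.8125 − 1.25/2 = 1.1875, R_n = min(1.2×1.1875×0.3125×70, 2.4×1.125×0.3125×70) = 31.172 kips/bolt; interior L_c = 4.3125 − 1.25 = 3.0625, R_n = 59.063 kips/bolt. φR_n = 0.75 × (1×31.172 + 3×59.063) = 156.3 kips.
Governing: min(202.8, 156.3) = 156.3 kips → bearing.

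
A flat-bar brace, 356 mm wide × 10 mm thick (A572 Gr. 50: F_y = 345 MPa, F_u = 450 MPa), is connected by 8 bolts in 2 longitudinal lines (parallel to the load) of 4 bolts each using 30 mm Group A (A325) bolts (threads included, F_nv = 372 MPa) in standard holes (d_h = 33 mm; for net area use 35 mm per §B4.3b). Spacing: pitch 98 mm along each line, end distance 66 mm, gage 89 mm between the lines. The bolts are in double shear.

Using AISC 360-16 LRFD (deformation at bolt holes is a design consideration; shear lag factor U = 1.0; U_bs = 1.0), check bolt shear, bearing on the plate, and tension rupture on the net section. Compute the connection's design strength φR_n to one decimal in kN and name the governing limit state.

Bolt shear: A_b = π(30)²/4 = 706.86 mm². φR_n = 0.75 × 372 × 706.86 × 8 × 2 = 3155.4 kN.
Bearing (10 mm plate, F_u = 450 MPa): end bolts L_c = 66 − 33/2 = 49.5, R_n = min(1.2×49.5×10×450, 2.4×30×10×450) = 267.3 kN/bolt; interior L_c = 98 − 33 = 65, R_n = 324 kN/bolt. φR_n = 0.75 × (2×267.3 + 6×324) = 1859.0 kN.
Tension rupture (net): A_n = (356 − 2×35)×10 = 2860 mm² (U = 1.0, A_e = A_n). φR_n = 0.75 × 450 × 2860 = 965.3 kN.
Governing: min(3155.4, 1859.0, 965.3) = 965.3 kN → net-section rupture.

965.3 kN (net-section rupture governs)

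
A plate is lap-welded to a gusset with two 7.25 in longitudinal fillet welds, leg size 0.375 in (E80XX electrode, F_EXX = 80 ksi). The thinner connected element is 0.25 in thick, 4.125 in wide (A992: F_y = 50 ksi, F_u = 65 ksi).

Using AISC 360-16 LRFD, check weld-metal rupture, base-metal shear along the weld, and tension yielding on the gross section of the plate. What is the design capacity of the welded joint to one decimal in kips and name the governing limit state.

Weld metal: throat = 0.707×0.375 = 0.26513 in, L = 2×7.25 = 14.5 in. φR_n = 0.75 × 0.6 × 80 × 0.26513 × 14.5 = 138.4 kips.
Base metal shear (0.25 in plate): yield φR_n = 1.0×0.6×50×0.25×14.5 = 108.8 kips; rupture φR_n = 0.75×0.6×65×0.25×14.5 = 106.0 kips; take 106.0 kips (rupture).
Tension yield (gross): A_g = 4.125×0.25 = 1.0313 in². φR_n = 0.90 × 50 × 1.0313 = 46.4 kips.
Governing: min(138.4, 106.0, 46.4) = 46.4 kips → gross-section yield.

46.4 kips (gross-section yield governs)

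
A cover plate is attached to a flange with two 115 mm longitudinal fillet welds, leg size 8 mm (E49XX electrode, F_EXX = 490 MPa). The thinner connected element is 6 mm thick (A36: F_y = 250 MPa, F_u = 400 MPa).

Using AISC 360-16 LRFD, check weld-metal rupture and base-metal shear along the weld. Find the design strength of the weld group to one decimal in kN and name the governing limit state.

207.0 kN (base-metal shear governs)

Weld metal: throat = 0.707×8 = 5.656 mm, L = 2×115 = 230 mm. φR_n = 0.75 × 0.6 × 490 × 5.656 × 230 = 286.8 kN.
Base metal shear (6 mm plate): yield φR_n = 1.0×0.6×250×6×230 = 207.0 kN; rupture φR_n = 0.75×0.6×400×6×230 = 248.4 kN; take 207.0 kN (yield).
Governing: min(286.8, 207.0) = 207.0 kN → base-metal shear.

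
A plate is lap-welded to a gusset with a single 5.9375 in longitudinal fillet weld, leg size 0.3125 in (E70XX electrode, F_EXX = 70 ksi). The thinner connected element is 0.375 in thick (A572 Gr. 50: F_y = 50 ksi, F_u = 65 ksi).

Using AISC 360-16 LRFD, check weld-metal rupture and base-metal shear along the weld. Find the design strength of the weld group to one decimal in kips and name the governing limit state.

Weld metal: throat = 0.707×0.3125 = 0.22094 in, L = 5.9375 in. φR_n = 0.75 × 0.6 × 70 × 0.22094 × 5.9375 = 41.3 kips.
Base metal shear (0.375 in plate): yield φR_n = 1.0×0.6×50×0.375×5.9375 = 66.8 kips; rupture φR_n = 0.75×0.6×65×0.375×5.9375 = 65.1 kips; take 65.1 kips (rupture).
Governing: min(41.3, 65.1) = 41.3 kips → weld metal.

41.3 kips (weld metal governs)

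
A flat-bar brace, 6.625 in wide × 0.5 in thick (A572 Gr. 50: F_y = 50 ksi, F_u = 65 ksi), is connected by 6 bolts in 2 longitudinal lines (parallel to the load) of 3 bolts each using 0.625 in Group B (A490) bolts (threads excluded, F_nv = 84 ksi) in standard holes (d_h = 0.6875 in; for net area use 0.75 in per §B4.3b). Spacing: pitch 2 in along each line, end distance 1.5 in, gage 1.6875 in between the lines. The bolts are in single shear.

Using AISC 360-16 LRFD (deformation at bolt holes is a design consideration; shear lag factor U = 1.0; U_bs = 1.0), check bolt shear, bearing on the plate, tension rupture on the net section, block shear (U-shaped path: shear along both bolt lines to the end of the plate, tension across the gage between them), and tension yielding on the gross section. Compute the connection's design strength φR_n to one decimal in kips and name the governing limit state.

116.0 kips (bolt shear governs)

Bolt shear: A_b = π(0.625)²/4 = 0.3068 in². φR_n = 0.75 × 84 × 0.3068 × 6 × 1 = 116.0 kips.
Bearing (0.5 in plate, F_u = 65 ksi): end bolts L_c = 1.5 − 0.6875/2 = 1.15625, R_n = min(1.2×1.15625×0.5×65, 2.4×0.625×0.5×65) = 45.094 kips/bolt; interior L_c = 2 − 0.6875 = 1.3125, R_n = 48.75 kips/bolt. φR_n = 0.75 × (2×45.094 + 4×48.75) = 213.9 kips.
Tension rupture (net): A_n = (6.625 − 2×0.75)×0.5 = 2.5625 in² (U = 1.0, A_e = A_n). φR_n = 0.75 × 65 × 2.5625 = 124.9 kips.
Block shear: shear path 2×[1.5+2×2] = 2×5.5 in, A_gv = 5.5, A_nv = 2×(5.5 − 2.5×0.75)×0.5 = 3.625 in²; tension across gage: (1.6875 − 1×0.75)×0.5 = 0.46875 in². R_n = min(0.6×65×3.625, 0.6×50×5.5) + 1.0×65×0.46875 = min(141.38, 165) + 30.469 = 171.85 kips. φR_n = 0.75 × 171.85 = 128.9 kips.
Tension yield (gross): A_g = 6.625×0.5 = 3.3125 in². φR_n = 0.90 × 50 × 3.3125 = 149.1 kips.
Governing: min(116.0, 213.9, 124.9, 128.9, 149.1) = 116.0 kips → bolt shear.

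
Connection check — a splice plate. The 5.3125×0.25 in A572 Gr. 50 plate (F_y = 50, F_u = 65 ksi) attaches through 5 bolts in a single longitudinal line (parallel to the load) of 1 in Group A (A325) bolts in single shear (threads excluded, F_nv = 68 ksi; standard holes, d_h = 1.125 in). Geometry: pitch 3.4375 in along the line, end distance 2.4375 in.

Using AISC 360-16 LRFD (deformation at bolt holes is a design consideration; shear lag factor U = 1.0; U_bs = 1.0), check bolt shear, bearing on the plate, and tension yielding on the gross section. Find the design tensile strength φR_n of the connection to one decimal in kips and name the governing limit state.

Bolt shear: A_b = π(1)²/4 = 0.7854 in². φR_n = 0.75 × 68 × 0.7854 × 5 × 1 = 200.3 kips.
Bearing (0.25 in plate, F_u = 65 ksi): end bolts L_c = 2.4375 − 1.125/2 = 1.875, R_n = min(1.2×1.875×0.25×65, 2.4×1×0.25×65) = 36.563 kips/bolt; interior L_c = 3.4375 − 1.125 = 2.3125, R_n = 39 kips/bolt. φR_n = 0.75 × (1×36.563 + 4×39) = 144.4 kips.
Tension yield (gross): A_g = 5.3125×0.25 = 1.3281 in². φR_n = 0.90 × 50 × 1.3281 = 59.8 kips.
Governing: min(200.3, 144.4, 59.8) = 59.8 kips → gross-section yield.

59.8 kips (gross-section yield governs)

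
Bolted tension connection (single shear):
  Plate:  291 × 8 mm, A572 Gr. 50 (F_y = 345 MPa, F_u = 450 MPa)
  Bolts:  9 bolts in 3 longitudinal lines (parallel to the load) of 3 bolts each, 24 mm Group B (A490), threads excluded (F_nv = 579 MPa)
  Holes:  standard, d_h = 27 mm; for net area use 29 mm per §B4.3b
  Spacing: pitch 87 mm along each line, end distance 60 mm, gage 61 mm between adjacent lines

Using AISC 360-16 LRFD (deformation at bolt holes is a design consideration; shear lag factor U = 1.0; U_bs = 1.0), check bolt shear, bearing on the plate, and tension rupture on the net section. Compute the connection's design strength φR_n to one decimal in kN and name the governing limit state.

550.8 kN (net-section rupture governs)

Bolt shear: A_b = π(24)²/4 = 452.39 mm². φR_n = 0.75 × 579 × 452.39 × 9 × 1 = 1768.1 kN.
Bearing (8 mm plate, F_u = 450 MPa): end bolts L_c = 60 − 27/2 = 46.5, R_n = min(1.2×46.5×8×450, 2.4×24×8×450) = 200.88 kN/bolt; interior L_c = 87 − 27 = 60, R_n = 207.36 kN/bolt. φR_n = 0.75 × (3×200.88 + 6×207.36) = 1385.1 kN.
Tension rupture (net): A_n = (291 − 3×29)×8 = 1632 mm² (U = 1.0, A_e = A_n). φR_n = 0.75 × 450 × 1632 = 550.8 kN.
Governing: min(1768.1, 1385.1, 550.8) = 550.8 kN → net-section rupture.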